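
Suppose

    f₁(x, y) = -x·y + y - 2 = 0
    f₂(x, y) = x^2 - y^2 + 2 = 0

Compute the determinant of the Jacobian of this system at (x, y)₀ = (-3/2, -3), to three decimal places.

25.500

J = [[-y, -x + 1], [2·x, -2·y]].
At the point, J = [[3.000, 2.500], [-3.000, 6.000]].
det J = 25.500.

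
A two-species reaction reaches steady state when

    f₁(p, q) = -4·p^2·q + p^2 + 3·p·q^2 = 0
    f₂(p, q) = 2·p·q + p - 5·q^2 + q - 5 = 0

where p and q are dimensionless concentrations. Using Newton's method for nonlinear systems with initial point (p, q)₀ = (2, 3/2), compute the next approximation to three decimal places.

(1.369, 0.573)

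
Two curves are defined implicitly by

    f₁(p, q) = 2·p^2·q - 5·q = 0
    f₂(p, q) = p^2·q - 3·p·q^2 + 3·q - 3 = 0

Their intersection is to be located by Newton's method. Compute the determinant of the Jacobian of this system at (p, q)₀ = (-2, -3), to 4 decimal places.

-651.0000

J = [[4·p·q, 2·p^2 - 5], [2·p·q - 3·q^2, p^2 - 6·p·q + 3]].
At the point, J = [[24.0000, 3.0000], [-15.0000, -29.0000]].
det J = -651.0000.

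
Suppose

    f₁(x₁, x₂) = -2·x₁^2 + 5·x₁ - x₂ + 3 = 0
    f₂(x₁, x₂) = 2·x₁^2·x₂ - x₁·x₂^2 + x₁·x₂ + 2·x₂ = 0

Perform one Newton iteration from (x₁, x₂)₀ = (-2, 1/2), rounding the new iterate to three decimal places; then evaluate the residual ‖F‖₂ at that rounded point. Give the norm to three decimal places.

3.187

At (-2, 1/2): F = (-15.500, 4.500).
Jacobian J = [[-4·x₁ + 5, -1], [4·x₁·x₂ - x₂^2 + x₂, 2·x₁^2 - 2·x₁·x₂ + x₁ + 2]].
At the point, J = [[13.000, -1.000], [-3.750, 10.000]] (det J = 126.250).
Solving J·Δ = −F gives Δ = (1.192, -0.003).
Then the next iterate is (x₁, x₂)₁ = (-0.808, 0.497).
Re-evaluating at (-0.808, 0.497): F = (-2.84273, 1.44095), so ‖F‖₂ = 3.187.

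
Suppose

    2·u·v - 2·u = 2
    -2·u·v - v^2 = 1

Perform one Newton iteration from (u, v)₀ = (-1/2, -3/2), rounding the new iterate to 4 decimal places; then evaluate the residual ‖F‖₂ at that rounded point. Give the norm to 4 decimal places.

At (-1/2, -3/2): F = (0.5000, -4.7500).
Jacobian J = [[2·v - 2, 2·u], [-2·v, -2·u - 2·v]].
At the point, J = [[-5.0000, -1.0000], [3.0000, 4.0000]] (det J = -17.0000).
Solving J·Δ = −F gives Δ = (-0.1618, 1.3088).
Then the next iterate is (u, v)₁ = (-0.6618, -0.1912).
Re-evaluating at (-0.6618, -0.1912): F = (-0.423328, -1.289630), so ‖F‖₂ = 1.3573.

1.3573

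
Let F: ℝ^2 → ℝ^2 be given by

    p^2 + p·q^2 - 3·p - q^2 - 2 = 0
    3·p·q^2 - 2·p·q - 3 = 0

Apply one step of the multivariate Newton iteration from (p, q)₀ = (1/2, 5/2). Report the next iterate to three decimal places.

(1.012, 0.821)

At (1/2, 5/2): F = (-6.375, 3.875).
Jacobian J = [[2·p + q^2 - 3, 2·p·q - 2·q], [3·q^2 - 2·q, 6·p·q - 2·p]].
At the point, J = [[4.250, -2.500], [13.750, 6.500]] (det J = 62.000).
Solving J·Δ = −F gives Δ = (0.512, -1.679).
Then the next iterate is (p, q)₁ = (1.012, 0.821).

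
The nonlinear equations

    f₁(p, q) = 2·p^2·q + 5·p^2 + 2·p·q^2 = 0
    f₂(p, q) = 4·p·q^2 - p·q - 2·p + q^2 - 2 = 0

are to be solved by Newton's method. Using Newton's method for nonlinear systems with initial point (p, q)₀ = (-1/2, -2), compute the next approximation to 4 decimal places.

(-0.2500, -1.5556)

At (-1/2, -2): F = (-3.7500, -6.0000).
Jacobian J = [[4·p·q + 10·p + 2·q^2, 2·p^2 + 4·p·q], [4·q^2 - q - 2, 8·p·q - p + 2·q]].
At the point, J = [[7.0000, 4.5000], [16.0000, 4.5000]] (det J = -40.5000).
Solving J·Δ = −F gives Δ = (0.2500, 0.4444).
Then the next iterate is (p, q)₁ = (-0.2500, -1.5556).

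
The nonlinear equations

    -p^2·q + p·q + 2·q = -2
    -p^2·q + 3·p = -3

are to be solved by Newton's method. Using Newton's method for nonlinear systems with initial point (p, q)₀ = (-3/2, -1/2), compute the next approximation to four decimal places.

At (-3/2, -1/2): F = (2.8750, -0.3750).
Jacobian J = [[-2·p·q + q, -p^2 + p + 2], [-2·p·q + 3, -p^2]].
At the point, J = [[-2.0000, -1.7500], [1.5000, -2.2500]] (det J = 7.1250).
Solving J·Δ = −F gives Δ = (1.0000, 0.5000).
Then the next iterate is (p, q)₁ = (-0.5000, 0.0000).

(-0.5000, 0.0000)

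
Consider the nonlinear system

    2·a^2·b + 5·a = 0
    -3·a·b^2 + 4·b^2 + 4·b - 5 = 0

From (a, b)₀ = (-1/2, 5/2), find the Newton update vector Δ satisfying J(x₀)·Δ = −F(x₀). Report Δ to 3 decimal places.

At (-1/2, 5/2): F = (-1.250, 39.375).
Jacobian J = [[4·a·b + 5, 2·a^2], [-3·b^2, -6·a·b + 8·b + 4]].
At the point, J = [[0.000, 0.500], [-18.750, 31.500]] (det J = 9.375).
Solving J·Δ = −F gives Δ = (6.300, 2.500).

(6.300, 2.500)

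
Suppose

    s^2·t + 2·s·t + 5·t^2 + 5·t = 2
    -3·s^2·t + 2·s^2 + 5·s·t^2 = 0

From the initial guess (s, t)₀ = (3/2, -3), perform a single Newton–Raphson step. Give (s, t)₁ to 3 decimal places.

(0.987, -1.990)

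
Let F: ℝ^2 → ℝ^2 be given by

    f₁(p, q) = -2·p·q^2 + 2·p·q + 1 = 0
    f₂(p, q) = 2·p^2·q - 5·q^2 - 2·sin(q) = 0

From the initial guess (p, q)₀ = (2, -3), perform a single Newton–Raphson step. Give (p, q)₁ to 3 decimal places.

At (2, -3): F = (-47.000, -68.71776).
Jacobian J = [[-2·q^2 + 2·q, -4·p·q + 2·p], [4·p·q, 2·p^2 - 10·q - 2·cos(q)]].
At the point, J = [[-24.000, 28.000], [-24.000, 39.97998]] (det J = -287.51964).
Solving J·Δ = −F gives Δ = (0.157, 1.813).
Then the next iterate is (p, q)₁ = (2.157, -1.187).

(2.157, -1.187)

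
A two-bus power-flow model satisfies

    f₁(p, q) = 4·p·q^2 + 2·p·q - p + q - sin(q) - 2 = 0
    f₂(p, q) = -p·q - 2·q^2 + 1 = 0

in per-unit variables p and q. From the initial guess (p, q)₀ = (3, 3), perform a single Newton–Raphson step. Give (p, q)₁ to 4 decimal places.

(3.5916, 1.1484)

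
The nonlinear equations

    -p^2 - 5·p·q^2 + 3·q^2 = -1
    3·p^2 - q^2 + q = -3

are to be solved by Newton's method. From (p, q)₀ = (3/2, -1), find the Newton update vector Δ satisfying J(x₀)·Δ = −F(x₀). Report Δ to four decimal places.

At (3/2, -1): F = (-5.7500, 7.7500).
Jacobian J = [[-2·p - 5·q^2, -10·p·q + 6·q], [6·p, -2·q + 1]].
At the point, J = [[-8.0000, 9.0000], [9.0000, 3.0000]] (det J = -105.0000).
Solving J·Δ = −F gives Δ = (-0.8286, -0.0976).

(-0.8286, -0.0976)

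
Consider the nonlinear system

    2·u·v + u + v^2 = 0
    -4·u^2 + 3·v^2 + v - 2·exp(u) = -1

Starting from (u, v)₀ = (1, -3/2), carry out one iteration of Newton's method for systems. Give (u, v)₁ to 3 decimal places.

At (1, -3/2): F = (0.250, -3.18656).
Jacobian J = [[2·v + 1, 2·u + 2·v], [-8·u - 2·exp(u), 6·v + 1]].
At the point, J = [[-2.000, -1.000], [-13.43656, -8.000]] (det J = 2.56344).
Solving J·Δ = −F gives Δ = (2.023, -3.797).
Then the next iterate is (u, v)₁ = (3.023, -5.297).

(3.023, -5.297)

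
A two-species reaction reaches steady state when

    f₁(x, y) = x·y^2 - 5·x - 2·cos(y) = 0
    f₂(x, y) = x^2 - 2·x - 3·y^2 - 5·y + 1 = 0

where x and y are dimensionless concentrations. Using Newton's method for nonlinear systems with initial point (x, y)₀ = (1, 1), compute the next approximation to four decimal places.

(-0.9398, 0.2727)

At (1, 1): F = (-5.080605, -8.0000).
Jacobian J = [[y^2 - 5, 2·x·y + 2·sin(y)], [2·x - 2, -6·y - 5]].
At the point, J = [[-4.0000, 3.682942], [0.0000, -11.0000]] (det J = 44.0000).
Solving J·Δ = −F gives Δ = (-1.9398, -0.7273).
Then the next iterate is (x, y)₁ = (-0.9398, 0.2727).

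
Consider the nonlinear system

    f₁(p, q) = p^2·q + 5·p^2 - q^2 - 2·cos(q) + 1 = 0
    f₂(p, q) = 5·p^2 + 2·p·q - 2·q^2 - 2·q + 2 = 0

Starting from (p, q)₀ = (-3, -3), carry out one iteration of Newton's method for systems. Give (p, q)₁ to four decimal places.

(-1.4806, -2.5751)

At (-3, -3): F = (11.979985, 53.0000).
Jacobian J = [[2·p·q + 10·p, p^2 - 2·q + 2·sin(q)], [10·p + 2·q, 2·p - 4·q - 2]].
At the point, J = [[-12.0000, 14.717760], [-36.0000, 4.0000]] (det J = 481.839359).
Solving J·Δ = −F gives Δ = (1.5194, 0.4249).
Then the next iterate is (p, q)₁ = (-1.4806, -2.5751).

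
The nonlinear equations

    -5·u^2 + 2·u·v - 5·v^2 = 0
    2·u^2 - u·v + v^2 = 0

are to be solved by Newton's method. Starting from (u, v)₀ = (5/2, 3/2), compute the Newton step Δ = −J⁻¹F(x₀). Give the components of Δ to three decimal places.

(-1.250, -0.750)

At (5/2, 3/2): F = (-35.000, 11.000).
Jacobian J = [[-10·u + 2·v, 2·u - 10·v], [4·u - v, -u + 2·v]].
At the point, J = [[-22.000, -10.000], [8.500, 0.500]] (det J = 74.000).
Solving J·Δ = −F gives Δ = (-1.250, -0.750).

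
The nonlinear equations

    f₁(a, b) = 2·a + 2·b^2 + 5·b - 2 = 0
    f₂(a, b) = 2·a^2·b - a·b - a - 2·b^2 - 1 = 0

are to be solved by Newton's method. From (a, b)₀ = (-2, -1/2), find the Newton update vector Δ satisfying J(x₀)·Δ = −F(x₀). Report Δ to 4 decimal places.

At (-2, -1/2): F = (-8.0000, -4.5000).
Jacobian J = [[2, 4·b + 5], [4·a·b - b - 1, 2·a^2 - a - 4·b]].
At the point, J = [[2.0000, 3.0000], [3.5000, 12.0000]] (det J = 13.5000).
Solving J·Δ = −F gives Δ = (6.1111, -1.4074).

(6.1111, -1.4074)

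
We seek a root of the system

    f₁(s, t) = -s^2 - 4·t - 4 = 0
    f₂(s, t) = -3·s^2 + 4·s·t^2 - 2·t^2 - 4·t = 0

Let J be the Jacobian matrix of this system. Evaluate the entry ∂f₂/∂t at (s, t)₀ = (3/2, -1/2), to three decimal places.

∂f₂/∂t = 8·s·t - 4·t - 4.
At (3/2, -1/2) this is -8.000.

-8.000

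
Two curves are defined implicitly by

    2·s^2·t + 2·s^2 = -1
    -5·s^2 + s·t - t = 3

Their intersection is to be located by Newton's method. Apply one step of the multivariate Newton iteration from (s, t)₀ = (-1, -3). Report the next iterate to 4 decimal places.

At (-1, -3): F = (-3.0000, -2.0000).
Jacobian J = [[4·s·t + 4·s, 2·s^2], [-10·s + t, s - 1]].
At the point, J = [[8.0000, 2.0000], [7.0000, -2.0000]] (det J = -30.0000).
Solving J·Δ = −F gives Δ = (0.3333, 0.1667).
Then the next iterate is (s, t)₁ = (-0.6667, -2.8333).

(-0.6667, -2.8333)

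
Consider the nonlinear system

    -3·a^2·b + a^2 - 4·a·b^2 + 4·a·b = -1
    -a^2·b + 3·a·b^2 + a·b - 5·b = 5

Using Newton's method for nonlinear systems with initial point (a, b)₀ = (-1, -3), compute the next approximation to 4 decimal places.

(0.6211, -4.6526)

At (-1, -3): F = (59.0000, -11.0000).
Jacobian J = [[-6·a·b + 2·a - 4·b^2 + 4·b, -3·a^2 - 8·a·b + 4·a], [-2·a·b + 3·b^2 + b, -a^2 + 6·a·b + a - 5]].
At the point, J = [[-68.0000, -31.0000], [18.0000, 11.0000]] (det J = -190.0000).
Solving J·Δ = −F gives Δ = (1.6211, -1.6526).
Then the next iterate is (a, b)₁ = (0.6211, -4.6526).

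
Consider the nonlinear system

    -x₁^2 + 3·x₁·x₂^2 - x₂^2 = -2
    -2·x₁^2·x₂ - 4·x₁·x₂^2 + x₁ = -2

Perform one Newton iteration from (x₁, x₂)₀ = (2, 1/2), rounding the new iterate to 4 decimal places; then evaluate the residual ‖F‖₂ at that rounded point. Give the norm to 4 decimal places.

0.2813

At (2, 1/2): F = (-0.7500, -2.0000).
Jacobian J = [[-2·x₁ + 3·x₂^2, 6·x₁·x₂ - 2·x₂], [-4·x₁·x₂ - 4·x₂^2 + 1, -2·x₁^2 - 8·x₁·x₂]].
At the point, J = [[-3.2500, 5.0000], [-4.0000, -16.0000]] (det J = 72.0000).
Solving J·Δ = −F gives Δ = (-0.3056, -0.0486).
Then the next iterate is (x₁, x₂)₁ = (1.6944, 0.4514).
Re-evaluating at (1.6944, 0.4514): F = (-0.038991, -0.278548), so ‖F‖₂ = 0.2813.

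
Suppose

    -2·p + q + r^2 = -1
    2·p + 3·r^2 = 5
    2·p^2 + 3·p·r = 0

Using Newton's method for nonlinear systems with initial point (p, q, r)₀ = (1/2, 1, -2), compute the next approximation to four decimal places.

(0.1000, -2.4000, -1.4000)

At (1/2, 1, -2): F = (5.0000, 8.0000, -2.5000).
Jacobian J = [[-2, 1, 2·r], [2, 0, 6·r], [4·p + 3·r, 0, 3·p]].
At the point, J = [[-2.0000, 1.0000, -4.0000], [2.0000, 0.0000, -12.0000], [-4.0000, 0.0000, 1.5000]] (det J = 45.0000).
Solving J·Δ = −F gives Δ = (-0.4000, -3.4000, 0.6000).
Then the next iterate is (p, q, r)₁ = (0.1000, -2.4000, -1.4000).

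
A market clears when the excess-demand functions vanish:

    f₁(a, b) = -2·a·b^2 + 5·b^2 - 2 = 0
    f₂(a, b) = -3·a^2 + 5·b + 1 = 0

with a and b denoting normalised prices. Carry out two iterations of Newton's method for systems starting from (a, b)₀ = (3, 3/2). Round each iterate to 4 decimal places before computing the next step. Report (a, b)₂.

(1.0527, -0.0699)

At (3, 3/2): F = (-4.2500, -18.5000).
Jacobian J = [[-2·b^2, -4·a·b + 10·b], [-6·a, 5]].
At the point, J = [[-4.5000, -3.0000], [-18.0000, 5.0000]] (det J = -76.5000).
Solving J·Δ = −F gives Δ = (-1.0033, 0.0882).
Then the next iterate is (a, b)₁ = (1.9967, 1.5882).
Round to (1.9967, 1.5882) and repeat: F = (0.539027, -3.019433), J = [[-5.044758, 3.197364], [-11.9802, 5.0000]].
Δ = (-0.9440, -1.6581), so (a, b)₂ = (1.0527, -0.0699).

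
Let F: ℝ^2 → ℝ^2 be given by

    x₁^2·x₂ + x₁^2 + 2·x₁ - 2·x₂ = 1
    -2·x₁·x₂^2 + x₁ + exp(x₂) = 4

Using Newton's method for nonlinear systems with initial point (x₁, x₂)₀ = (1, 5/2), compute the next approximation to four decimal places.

(1.5415, 6.8731)

At (1, 5/2): F = (-0.5000, -3.317506).
Jacobian J = [[2·x₁·x₂ + 2·x₁ + 2, x₁^2 - 2], [-2·x₂^2 + 1, -4·x₁·x₂ + exp(x₂)]].
At the point, J = [[9.0000, -1.0000], [-11.5000, 2.182494]] (det J = 8.142446).
Solving J·Δ = −F gives Δ = (0.5415, 4.3731).
Then the next iterate is (x₁, x₂)₁ = (1.5415, 6.8731).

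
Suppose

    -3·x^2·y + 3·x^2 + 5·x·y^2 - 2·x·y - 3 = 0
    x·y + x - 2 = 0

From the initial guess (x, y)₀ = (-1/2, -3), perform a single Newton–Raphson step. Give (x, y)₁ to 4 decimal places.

At (-1/2, -3): F = (-25.5000, -1.0000).
Jacobian J = [[-6·x·y + 6·x + 5·y^2 - 2·y, -3·x^2 + 10·x·y - 2·x], [y + 1, x]].
At the point, J = [[39.0000, 15.2500], [-2.0000, -0.5000]] (det J = 11.0000).
Solving J·Δ = −F gives Δ = (-2.5455, 8.1818).
Then the next iterate is (x, y)₁ = (-3.0455, 5.1818).

(-3.0455, 5.1818)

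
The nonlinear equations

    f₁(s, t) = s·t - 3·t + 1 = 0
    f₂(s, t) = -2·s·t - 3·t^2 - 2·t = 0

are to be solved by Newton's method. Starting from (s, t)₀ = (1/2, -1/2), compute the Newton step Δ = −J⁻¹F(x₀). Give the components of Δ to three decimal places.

(-0.750, 1.050)

At (1/2, -1/2): F = (2.250, 0.750).
Jacobian J = [[t, s - 3], [-2·t, -2·s - 6·t - 2]].
At the point, J = [[-0.500, -2.500], [1.000, 0.000]] (det J = 2.500).
Solving J·Δ = −F gives Δ = (-0.750, 1.050).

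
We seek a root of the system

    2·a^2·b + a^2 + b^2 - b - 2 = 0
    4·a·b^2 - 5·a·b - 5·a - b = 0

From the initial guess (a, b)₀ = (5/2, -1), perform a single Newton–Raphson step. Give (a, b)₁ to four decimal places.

(1.6902, -0.7683)

At (5/2, -1): F = (-6.2500, 11.0000).
Jacobian J = [[4·a·b + 2·a, 2·a^2 + 2·b - 1], [4·b^2 - 5·b - 5, 8·a·b - 5·a - 1]].
At the point, J = [[-5.0000, 9.5000], [4.0000, -33.5000]] (det J = 129.5000).
Solving J·Δ = −F gives Δ = (-0.8098, 0.2317).
Then the next iterate is (a, b)₁ = (1.6902, -0.7683).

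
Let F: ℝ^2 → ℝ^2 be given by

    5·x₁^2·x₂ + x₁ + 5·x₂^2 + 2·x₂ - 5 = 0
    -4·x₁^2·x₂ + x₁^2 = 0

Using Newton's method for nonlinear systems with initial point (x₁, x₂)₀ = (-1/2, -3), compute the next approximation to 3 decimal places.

(-0.343, -1.794)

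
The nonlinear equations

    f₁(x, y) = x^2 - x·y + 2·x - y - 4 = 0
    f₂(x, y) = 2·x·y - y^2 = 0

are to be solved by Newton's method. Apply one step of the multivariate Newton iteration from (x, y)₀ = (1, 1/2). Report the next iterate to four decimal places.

(1.0909, -0.3409)

At (1, 1/2): F = (-2.0000, 0.7500).
Jacobian J = [[2·x - y + 2, -x - 1], [2·y, 2·x - 2·y]].
At the point, J = [[3.5000, -2.0000], [1.0000, 1.0000]] (det J = 5.5000).
Solving J·Δ = −F gives Δ = (0.0909, -0.8409).
Then the next iterate is (x, y)₁ = (1.0909, -0.3409).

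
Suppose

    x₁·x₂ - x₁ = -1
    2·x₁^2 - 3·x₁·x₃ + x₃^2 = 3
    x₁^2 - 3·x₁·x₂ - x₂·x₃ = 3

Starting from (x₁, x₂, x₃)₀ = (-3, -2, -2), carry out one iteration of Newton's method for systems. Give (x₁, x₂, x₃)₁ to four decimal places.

At (-3, -2, -2): F = (10.0000, 1.0000, -16.0000).
Jacobian J = [[x₂ - 1, x₁, 0], [4·x₁ - 3·x₃, 0, -3·x₁ + 2·x₃], [2·x₁ - 3·x₂, -3·x₁ - x₃, -x₂]].
At the point, J = [[-3.0000, -3.0000, 0.0000], [-6.0000, 0.0000, 5.0000], [0.0000, 11.0000, 2.0000]] (det J = 129.0000).
Solving J·Δ = −F gives Δ = (2.3566, 0.9767, 2.6279).
Then the next iterate is (x₁, x₂, x₃)₁ = (-0.6434, -1.0233, 0.6279).

(-0.6434, -1.0233, 0.6279)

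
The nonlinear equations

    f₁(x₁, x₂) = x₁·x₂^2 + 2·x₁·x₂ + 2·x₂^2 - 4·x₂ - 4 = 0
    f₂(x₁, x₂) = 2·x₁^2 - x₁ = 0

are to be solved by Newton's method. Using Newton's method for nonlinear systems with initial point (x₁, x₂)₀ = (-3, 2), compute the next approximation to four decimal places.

(-1.3846, 0.9231)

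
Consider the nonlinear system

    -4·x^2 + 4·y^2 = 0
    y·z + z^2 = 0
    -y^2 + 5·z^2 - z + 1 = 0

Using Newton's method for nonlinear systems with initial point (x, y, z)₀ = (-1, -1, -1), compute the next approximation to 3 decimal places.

(-0.765, -0.765, -0.412)

At (-1, -1, -1): F = (0.000, 2.000, 6.000).
Jacobian J = [[-8·x, 8·y, 0], [0, z, y + 2·z], [0, -2·y, 10·z - 1]].
At the point, J = [[8.000, -8.000, 0.000], [0.000, -1.000, -3.000], [0.000, 2.000, -11.000]] (det J = 136.000).
Solving J·Δ = −F gives Δ = (0.235, 0.235, 0.588).
Then the next iterate is (x, y, z)₁ = (-0.765, -0.765, -0.412).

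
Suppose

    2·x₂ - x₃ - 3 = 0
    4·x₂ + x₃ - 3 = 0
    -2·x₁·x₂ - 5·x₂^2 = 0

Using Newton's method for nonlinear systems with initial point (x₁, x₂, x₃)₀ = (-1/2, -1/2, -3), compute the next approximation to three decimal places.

(-7.750, 1.000, -1.000)

At (-1/2, -1/2, -3): F = (-1.000, -8.000, -1.750).
Jacobian J = [[0, 2, -1], [0, 4, 1], [-2·x₂, -2·x₁ - 10·x₂, 0]].
At the point, J = [[0.000, 2.000, -1.000], [0.000, 4.000, 1.000], [1.000, 6.000, 0.000]] (det J = 6.000).
Solving J·Δ = −F gives Δ = (-7.250, 1.500, 2.000).
Then the next iterate is (x₁, x₂, x₃)₁ = (-7.750, 1.000, -1.000).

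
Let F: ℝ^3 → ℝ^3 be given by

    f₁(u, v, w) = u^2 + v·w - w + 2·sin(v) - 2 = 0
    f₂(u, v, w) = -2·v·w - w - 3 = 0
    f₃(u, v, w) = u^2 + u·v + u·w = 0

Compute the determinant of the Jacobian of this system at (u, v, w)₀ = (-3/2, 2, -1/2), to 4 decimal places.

J = [[2·u, w + 2·cos(v), v - 1], [0, -2·w, -2·v - 1], [2·u + v + w, u, u]].
At the point, J = [[-3.0000, -1.332294, 1.0000], [0.0000, 1.0000, -5.0000], [-1.5000, -1.5000, -1.5000]].
det J = 18.5078.

18.5078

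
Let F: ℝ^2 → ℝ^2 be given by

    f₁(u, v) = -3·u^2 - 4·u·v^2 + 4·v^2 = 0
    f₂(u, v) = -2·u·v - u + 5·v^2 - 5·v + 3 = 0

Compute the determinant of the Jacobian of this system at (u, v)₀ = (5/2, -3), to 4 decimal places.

1860.0000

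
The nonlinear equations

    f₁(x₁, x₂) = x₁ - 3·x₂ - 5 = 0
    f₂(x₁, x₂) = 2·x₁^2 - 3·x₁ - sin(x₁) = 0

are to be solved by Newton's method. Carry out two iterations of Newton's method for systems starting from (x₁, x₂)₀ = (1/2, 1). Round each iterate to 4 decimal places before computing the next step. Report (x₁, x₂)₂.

(-0.0309, -1.6770)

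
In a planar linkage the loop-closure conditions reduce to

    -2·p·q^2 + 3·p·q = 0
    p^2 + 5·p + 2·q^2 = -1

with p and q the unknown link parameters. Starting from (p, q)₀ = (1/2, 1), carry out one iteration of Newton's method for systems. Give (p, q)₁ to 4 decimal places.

(-0.1964, 0.6071)

At (1/2, 1): F = (0.5000, 5.7500).
Jacobian J = [[-2·q^2 + 3·q, -4·p·q + 3·p], [2·p + 5, 4·q]].
At the point, J = [[1.0000, -0.5000], [6.0000, 4.0000]] (det J = 7.0000).
Solving J·Δ = −F gives Δ = (-0.6964, -0.3929).
Then the next iterate is (p, q)₁ = (-0.1964, 0.6071).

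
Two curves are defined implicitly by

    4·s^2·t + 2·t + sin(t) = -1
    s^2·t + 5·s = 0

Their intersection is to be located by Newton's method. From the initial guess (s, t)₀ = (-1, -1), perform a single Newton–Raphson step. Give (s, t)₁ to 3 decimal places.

At (-1, -1): F = (-5.84147, -6.000).
Jacobian J = [[8·s·t, 4·s^2 + cos(t) + 2], [2·s·t + 5, s^2]].
At the point, J = [[8.000, 6.54030], [7.000, 1.000]] (det J = -37.78212).
Solving J·Δ = −F gives Δ = (0.884, -0.188).
Then the next iterate is (s, t)₁ = (-0.116, -1.188).

(-0.116, -1.188)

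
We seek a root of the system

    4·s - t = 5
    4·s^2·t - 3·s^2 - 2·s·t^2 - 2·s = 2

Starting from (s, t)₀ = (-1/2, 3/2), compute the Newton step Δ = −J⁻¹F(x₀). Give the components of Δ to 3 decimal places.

(4.923, 11.192)

At (-1/2, 3/2): F = (-8.500, 2.000).
Jacobian J = [[4, -1], [8·s·t - 6·s - 2·t^2 - 2, 4·s^2 - 4·s·t]].
At the point, J = [[4.000, -1.000], [-9.500, 4.000]] (det J = 6.500).
Solving J·Δ = −F gives Δ = (4.923, 11.192).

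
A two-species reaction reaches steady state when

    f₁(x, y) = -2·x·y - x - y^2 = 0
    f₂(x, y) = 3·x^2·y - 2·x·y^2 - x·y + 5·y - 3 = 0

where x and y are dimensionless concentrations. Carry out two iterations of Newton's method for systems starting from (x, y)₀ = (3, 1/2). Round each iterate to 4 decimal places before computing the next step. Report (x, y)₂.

(10.6538, -0.1911)

At (3, 1/2): F = (-6.2500, 10.0000).
Jacobian J = [[-2·y - 1, -2·x - 2·y], [6·x·y - 2·y^2 - y, 3·x^2 - 4·x·y - x + 5]].
At the point, J = [[-2.0000, -7.0000], [8.0000, 23.0000]] (det J = 10.0000).
Solving J·Δ = −F gives Δ = (7.3750, -3.0000).
Then the next iterate is (x, y)₁ = (10.3750, -2.5000).
Round to (10.3750, -2.5000) and repeat: F = (35.2500, -926.554688), J = [[4.0000, -15.7500], [-165.6250, 421.296875]].
Δ = (0.2788, 2.3089), so (x, y)₂ = (10.6538, -0.1911).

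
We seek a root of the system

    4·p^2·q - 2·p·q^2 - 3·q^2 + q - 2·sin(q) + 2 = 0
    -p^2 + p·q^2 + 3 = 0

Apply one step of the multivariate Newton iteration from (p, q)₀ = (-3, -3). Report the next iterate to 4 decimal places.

(-1.8155, -2.1538)

At (-3, -3): F = (-81.717760, -33.0000).
Jacobian J = [[8·p·q - 2·q^2, 4·p^2 - 4·p·q - 6·q - 2·cos(q) + 1], [-2·p + q^2, 2·p·q]].
At the point, J = [[54.0000, 20.979985], [15.0000, 18.0000]] (det J = 657.300225).
Solving J·Δ = −F gives Δ = (1.1845, 0.8462).
Then the next iterate is (p, q)₁ = (-1.8155, -2.1538).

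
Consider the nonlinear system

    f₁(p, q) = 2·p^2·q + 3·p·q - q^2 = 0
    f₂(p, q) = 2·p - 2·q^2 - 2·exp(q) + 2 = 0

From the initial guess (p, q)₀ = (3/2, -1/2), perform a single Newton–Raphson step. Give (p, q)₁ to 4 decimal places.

At (3/2, -1/2): F = (-4.7500, 3.286939).
Jacobian J = [[4·p·q + 3·q, 2·p^2 + 3·p - 2·q], [2, -4·q - 2·exp(q)]].
At the point, J = [[-4.5000, 10.0000], [2.0000, 0.786939]] (det J = -23.541224).
Solving J·Δ = −F gives Δ = (-1.5550, -0.2248).
Then the next iterate is (p, q)₁ = (-0.0550, -0.7248).

(-0.0550, -0.7248)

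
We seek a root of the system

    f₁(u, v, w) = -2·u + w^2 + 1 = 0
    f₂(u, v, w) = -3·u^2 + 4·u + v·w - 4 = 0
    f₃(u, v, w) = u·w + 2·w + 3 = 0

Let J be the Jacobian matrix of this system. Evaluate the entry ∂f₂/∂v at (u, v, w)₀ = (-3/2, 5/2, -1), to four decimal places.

-1.0000

∂f₂/∂v = w.
At (-3/2, 5/2, -1) this is -1.0000.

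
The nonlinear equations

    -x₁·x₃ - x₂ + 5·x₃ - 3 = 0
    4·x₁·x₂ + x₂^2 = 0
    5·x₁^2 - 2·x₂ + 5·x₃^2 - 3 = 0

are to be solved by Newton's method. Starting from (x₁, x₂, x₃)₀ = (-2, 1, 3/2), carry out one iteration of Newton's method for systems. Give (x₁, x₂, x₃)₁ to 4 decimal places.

(-1.2718, 0.3188, 0.6302)

At (-2, 1, 3/2): F = (6.5000, -7.0000, 26.2500).
Jacobian J = [[-x₃, -1, -x₁ + 5], [4·x₂, 4·x₁ + 2·x₂, 0], [10·x₁, -2, 10·x₃]].
At the point, J = [[-1.5000, -1.0000, 7.0000], [4.0000, -6.0000, 0.0000], [-20.0000, -2.0000, 15.0000]] (det J = -701.0000).
Solving J·Δ = −F gives Δ = (0.7282, -0.6812, -0.8698).
Then the next iterate is (x₁, x₂, x₃)₁ = (-1.2718, 0.3188, 0.6302).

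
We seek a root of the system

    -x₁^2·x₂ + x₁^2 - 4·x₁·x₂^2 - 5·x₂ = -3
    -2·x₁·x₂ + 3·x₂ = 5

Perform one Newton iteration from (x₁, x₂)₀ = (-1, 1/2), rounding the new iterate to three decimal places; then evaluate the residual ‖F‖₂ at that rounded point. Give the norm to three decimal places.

At (-1, 1/2): F = (2.000, -2.500).
Jacobian J = [[-2·x₁·x₂ + 2·x₁ - 4·x₂^2, -x₁^2 - 8·x₁·x₂ - 5], [-2·x₂, -2·x₁ + 3]].
At the point, J = [[-2.000, -2.000], [-1.000, 5.000]] (det J = -12.000).
Solving J·Δ = −F gives Δ = (0.417, 0.583).
Then the next iterate is (x₁, x₂)₁ = (-0.583, 1.083).
Re-evaluating at (-0.583, 1.083): F = (0.29197, -0.48822), so ‖F‖₂ = 0.569.

0.569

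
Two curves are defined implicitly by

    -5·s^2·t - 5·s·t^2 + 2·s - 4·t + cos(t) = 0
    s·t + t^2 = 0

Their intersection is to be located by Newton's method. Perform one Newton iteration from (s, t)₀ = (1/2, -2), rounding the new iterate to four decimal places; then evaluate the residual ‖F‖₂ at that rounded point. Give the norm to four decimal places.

At (1/2, -2): F = (1.083853, 3.0000).
Jacobian J = [[-10·s·t - 5·t^2 + 2, -5·s^2 - 10·s·t - sin(t) - 4], [t, s + 2·t]].
At the point, J = [[-8.0000, 5.659297], [-2.0000, -3.5000]] (det J = 39.318595).
Solving J·Δ = −F gives Δ = (0.5283, 0.5553).
Then the next iterate is (s, t)₁ = (1.0283, -1.4447).
Re-evaluating at (1.0283, -1.4447): F = (4.868174, 0.601573), so ‖F‖₂ = 4.9052.

4.9052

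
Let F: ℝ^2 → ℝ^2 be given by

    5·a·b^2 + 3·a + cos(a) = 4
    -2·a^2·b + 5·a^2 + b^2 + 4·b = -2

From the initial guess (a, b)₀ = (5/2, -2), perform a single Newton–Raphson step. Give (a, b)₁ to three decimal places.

(1.457, -1.413)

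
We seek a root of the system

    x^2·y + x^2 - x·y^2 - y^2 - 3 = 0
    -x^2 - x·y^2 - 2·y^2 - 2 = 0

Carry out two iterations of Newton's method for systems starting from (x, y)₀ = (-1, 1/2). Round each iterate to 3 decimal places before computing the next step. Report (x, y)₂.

At (-1, 1/2): F = (-1.500, -3.250).
Jacobian J = [[2·x·y + 2·x - y^2, x^2 - 2·x·y - 2·y], [-2·x - y^2, -2·x·y - 4·y]].
At the point, J = [[-3.250, 1.000], [1.750, -1.000]] (det J = 1.500).
Solving J·Δ = −F gives Δ = (-3.167, -8.792).
Then the next iterate is (x, y)₁ = (-4.167, -8.292).
Round to (-4.167, -8.292) and repeat: F = (88.13678, 129.63310), J = [[-7.98574, -35.15764], [-60.42326, -35.93753]].
Δ = (0.757, 2.335), so (x, y)₂ = (-3.410, -5.957).

(-3.410, -5.957)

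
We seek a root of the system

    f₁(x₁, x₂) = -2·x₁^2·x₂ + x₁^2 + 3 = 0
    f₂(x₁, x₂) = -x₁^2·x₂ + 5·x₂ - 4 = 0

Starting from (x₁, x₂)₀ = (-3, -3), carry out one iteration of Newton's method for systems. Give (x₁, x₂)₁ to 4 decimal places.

(-3.7692, 2.4615)

At (-3, -3): F = (66.0000, 8.0000).
Jacobian J = [[-4·x₁·x₂ + 2·x₁, -2·x₁^2], [-2·x₁·x₂, -x₁^2 + 5]].
At the point, J = [[-42.0000, -18.0000], [-18.0000, -4.0000]] (det J = -156.0000).
Solving J·Δ = −F gives Δ = (-0.7692, 5.4615).
Then the next iterate is (x₁, x₂)₁ = (-3.7692, 2.4615).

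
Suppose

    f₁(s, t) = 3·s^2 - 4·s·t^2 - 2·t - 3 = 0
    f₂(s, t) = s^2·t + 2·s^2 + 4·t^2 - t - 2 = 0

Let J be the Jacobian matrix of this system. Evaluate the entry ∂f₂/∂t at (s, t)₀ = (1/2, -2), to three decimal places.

-16.750

∂f₂/∂t = s^2 + 8·t - 1.
At (1/2, -2) this is -16.750.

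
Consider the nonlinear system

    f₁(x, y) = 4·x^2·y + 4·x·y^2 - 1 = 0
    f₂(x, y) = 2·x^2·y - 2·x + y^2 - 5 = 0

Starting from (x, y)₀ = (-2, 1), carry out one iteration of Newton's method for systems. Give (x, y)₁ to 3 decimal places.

At (-2, 1): F = (7.000, 8.000).
Jacobian J = [[8·x·y + 4·y^2, 4·x^2 + 8·x·y], [4·x·y - 2, 2·x^2 + 2·y]].
At the point, J = [[-12.000, 0.000], [-10.000, 10.000]] (det J = -120.000).
Solving J·Δ = −F gives Δ = (0.583, -0.217).
Then the next iterate is (x, y)₁ = (-1.417, 0.783).

(-1.417, 0.783)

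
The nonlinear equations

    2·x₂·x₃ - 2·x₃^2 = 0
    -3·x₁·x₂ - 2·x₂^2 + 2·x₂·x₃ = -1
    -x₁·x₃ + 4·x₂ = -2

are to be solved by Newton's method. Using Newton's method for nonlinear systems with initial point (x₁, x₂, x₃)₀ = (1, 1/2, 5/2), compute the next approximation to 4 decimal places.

(0.9706, -0.2794, 0.9559)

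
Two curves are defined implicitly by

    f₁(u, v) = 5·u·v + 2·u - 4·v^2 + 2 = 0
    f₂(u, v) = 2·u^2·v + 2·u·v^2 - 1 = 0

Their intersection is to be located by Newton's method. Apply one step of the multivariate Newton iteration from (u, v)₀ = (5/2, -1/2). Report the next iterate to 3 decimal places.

At (5/2, -1/2): F = (-0.250, -6.000).
Jacobian J = [[5·v + 2, 5·u - 8·v], [4·u·v + 2·v^2, 2·u^2 + 4·u·v]].
At the point, J = [[-0.500, 16.500], [-4.500, 7.500]] (det J = 70.500).
Solving J·Δ = −F gives Δ = (-1.378, -0.027).
Then the next iterate is (u, v)₁ = (1.122, -0.527).

(1.122, -0.527)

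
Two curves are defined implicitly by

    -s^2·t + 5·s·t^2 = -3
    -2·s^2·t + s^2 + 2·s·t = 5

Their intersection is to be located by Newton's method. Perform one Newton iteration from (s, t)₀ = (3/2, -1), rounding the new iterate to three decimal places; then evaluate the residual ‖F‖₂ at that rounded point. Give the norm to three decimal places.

At (3/2, -1): F = (12.750, -1.250).
Jacobian J = [[-2·s·t + 5·t^2, -s^2 + 10·s·t], [-4·s·t + 2·s + 2·t, -2·s^2 + 2·s]].
At the point, J = [[8.000, -17.250], [7.000, -1.500]] (det J = 108.750).
Solving J·Δ = −F gives Δ = (0.374, 0.913).
Then the next iterate is (s, t)₁ = (1.874, -0.087).
Re-evaluating at (1.874, -0.087): F = (3.37645, -1.20313), so ‖F‖₂ = 3.584.

3.584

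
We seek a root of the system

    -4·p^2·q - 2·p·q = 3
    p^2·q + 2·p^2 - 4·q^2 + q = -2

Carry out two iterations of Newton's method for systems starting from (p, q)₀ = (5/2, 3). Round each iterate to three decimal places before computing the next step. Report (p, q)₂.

At (5/2, 3): F = (-93.000, 0.250).
Jacobian J = [[-8·p·q - 2·q, -4·p^2 - 2·p], [2·p·q + 4·p, p^2 - 8·q + 1]].
At the point, J = [[-66.000, -30.000], [25.000, -16.750]] (det J = 1855.500).
Solving J·Δ = −F gives Δ = (-0.844, -1.244).
Then the next iterate is (p, q)₁ = (1.656, 1.756).
Round to (1.656, 1.756) and repeat: F = (-28.07804, 1.72207), J = [[-26.77549, -14.28134], [12.43987, -10.30566]].
Δ = (-0.692, -0.668), so (p, q)₂ = (0.964, 1.088).

(0.964, 1.088)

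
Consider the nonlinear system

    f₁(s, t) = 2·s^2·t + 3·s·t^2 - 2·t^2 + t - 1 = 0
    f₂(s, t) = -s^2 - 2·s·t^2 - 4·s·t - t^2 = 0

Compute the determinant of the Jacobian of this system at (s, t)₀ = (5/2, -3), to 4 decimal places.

J = [[4·s·t + 3·t^2, 2·s^2 + 6·s·t - 4·t + 1], [-2·s - 2·t^2 - 4·t, -4·s·t - 4·s - 2·t]].
At the point, J = [[-3.0000, -19.5000], [-11.0000, 26.0000]].
det J = -292.5000.

-292.5000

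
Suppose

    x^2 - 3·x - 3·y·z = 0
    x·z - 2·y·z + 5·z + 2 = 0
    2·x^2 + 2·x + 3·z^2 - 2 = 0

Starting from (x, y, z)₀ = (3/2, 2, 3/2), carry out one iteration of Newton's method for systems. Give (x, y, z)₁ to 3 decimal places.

At (3/2, 2, 3/2): F = (-11.250, 5.750, 12.250).
Jacobian J = [[2·x - 3, -3·z, -3·y], [z, -2·z, x - 2·y + 5], [4·x + 2, 0, 6·z]].
At the point, J = [[0.000, -4.500, -6.000], [1.500, -3.000, 2.500], [8.000, 0.000, 9.000]] (det J = -173.250).
Solving J·Δ = −F gives Δ = (1.029, 0.535, -2.276).
Then the next iterate is (x, y, z)₁ = (2.529, 2.535, -0.776).

(2.529, 2.535, -0.776)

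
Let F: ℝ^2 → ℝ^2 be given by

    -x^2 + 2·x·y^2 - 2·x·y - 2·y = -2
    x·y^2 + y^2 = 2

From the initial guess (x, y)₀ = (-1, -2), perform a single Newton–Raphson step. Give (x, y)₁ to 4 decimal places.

(-0.5000, -2.0000)

At (-1, -2): F = (-7.0000, -2.0000).
Jacobian J = [[-2·x + 2·y^2 - 2·y, 4·x·y - 2·x - 2], [y^2, 2·x·y + 2·y]].
At the point, J = [[14.0000, 8.0000], [4.0000, 0.0000]] (det J = -32.0000).
Solving J·Δ = −F gives Δ = (0.5000, 0.0000).
Then the next iterate is (x, y)₁ = (-0.5000, -2.0000).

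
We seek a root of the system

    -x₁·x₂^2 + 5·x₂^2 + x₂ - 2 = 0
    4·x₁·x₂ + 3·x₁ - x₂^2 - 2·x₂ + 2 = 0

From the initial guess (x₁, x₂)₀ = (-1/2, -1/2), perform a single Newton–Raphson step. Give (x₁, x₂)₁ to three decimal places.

(-3.071, -0.607)

At (-1/2, -1/2): F = (-1.125, 2.250).
Jacobian J = [[-x₂^2, -2·x₁·x₂ + 10·x₂ + 1], [4·x₂ + 3, 4·x₁ - 2·x₂ - 2]].
At the point, J = [[-0.250, -4.500], [1.000, -3.000]] (det J = 5.250).
Solving J·Δ = −F gives Δ = (-2.571, -0.107).
Then the next iterate is (x₁, x₂)₁ = (-3.071, -0.607).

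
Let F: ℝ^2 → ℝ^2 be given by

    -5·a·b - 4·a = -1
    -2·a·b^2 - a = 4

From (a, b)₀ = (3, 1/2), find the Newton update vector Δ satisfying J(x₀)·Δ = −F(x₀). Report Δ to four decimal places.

(1.0000, -1.6667)

At (3, 1/2): F = (-18.5000, -8.5000).
Jacobian J = [[-5·b - 4, -5·a], [-2·b^2 - 1, -4·a·b]].
At the point, J = [[-6.5000, -15.0000], [-1.5000, -6.0000]] (det J = 16.5000).
Solving J·Δ = −F gives Δ = (1.0000, -1.6667).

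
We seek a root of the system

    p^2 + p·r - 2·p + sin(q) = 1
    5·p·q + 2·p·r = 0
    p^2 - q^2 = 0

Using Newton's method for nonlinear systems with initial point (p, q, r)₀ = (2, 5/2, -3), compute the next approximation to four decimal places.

(0.8425, 1.1240, -0.9292)

At (2, 5/2, -3): F = (-6.401528, 13.0000, -2.2500).
Jacobian J = [[2·p + r - 2, cos(q), p], [5·q + 2·r, 5·p, 2·p], [2·p, -2·q, 0]].
At the point, J = [[-1.0000, -0.801144, 2.0000], [6.5000, 10.0000, 4.0000], [4.0000, -5.0000, 0.0000]] (det J = -177.818298).
Solving J·Δ = −F gives Δ = (-1.1575, -1.3760, 2.0708).
Then the next iterate is (p, q, r)₁ = (0.8425, 1.1240, -0.9292).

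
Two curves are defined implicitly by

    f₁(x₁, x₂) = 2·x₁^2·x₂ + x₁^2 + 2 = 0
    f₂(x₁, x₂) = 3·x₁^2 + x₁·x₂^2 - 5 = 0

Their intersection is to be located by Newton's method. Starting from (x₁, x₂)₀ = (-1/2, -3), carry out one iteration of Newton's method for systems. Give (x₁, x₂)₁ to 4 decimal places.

(-1.0521, 1.0208)

At (-1/2, -3): F = (0.7500, -8.7500).
Jacobian J = [[4·x₁·x₂ + 2·x₁, 2·x₁^2], [6·x₁ + x₂^2, 2·x₁·x₂]].
At the point, J = [[5.0000, 0.5000], [6.0000, 3.0000]] (det J = 12.0000).
Solving J·Δ = −F gives Δ = (-0.5521, 4.0208).
Then the next iterate is (x₁, x₂)₁ = (-1.0521, 1.0208).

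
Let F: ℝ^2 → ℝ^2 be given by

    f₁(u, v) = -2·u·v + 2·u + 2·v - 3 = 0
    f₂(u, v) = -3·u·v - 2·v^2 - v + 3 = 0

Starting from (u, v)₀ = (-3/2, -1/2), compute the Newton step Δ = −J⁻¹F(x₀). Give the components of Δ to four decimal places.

(5.6111, -1.6667)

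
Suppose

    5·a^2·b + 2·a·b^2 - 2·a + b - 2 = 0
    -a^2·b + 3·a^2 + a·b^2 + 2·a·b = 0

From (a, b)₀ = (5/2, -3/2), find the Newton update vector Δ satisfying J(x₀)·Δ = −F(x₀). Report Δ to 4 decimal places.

(-0.9678, 0.5943)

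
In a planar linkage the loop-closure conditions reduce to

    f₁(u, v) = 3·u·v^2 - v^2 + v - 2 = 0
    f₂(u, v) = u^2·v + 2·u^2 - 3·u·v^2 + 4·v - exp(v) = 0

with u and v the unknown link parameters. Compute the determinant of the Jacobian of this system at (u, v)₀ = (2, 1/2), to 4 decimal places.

-55.2365

J = [[3·v^2, 6·u·v - 2·v + 1], [2·u·v + 4·u - 3·v^2, u^2 - 6·u·v - exp(v) + 4]].
At the point, J = [[0.7500, 6.0000], [9.2500, 0.351279]].
det J = -55.2365.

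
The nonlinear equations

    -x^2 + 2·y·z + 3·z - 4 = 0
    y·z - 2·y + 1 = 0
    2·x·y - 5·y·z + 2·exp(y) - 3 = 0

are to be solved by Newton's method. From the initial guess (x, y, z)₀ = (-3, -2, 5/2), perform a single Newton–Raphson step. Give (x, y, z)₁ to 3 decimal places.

At (-3, -2, 5/2): F = (-15.500, 0.000, 34.27067).
Jacobian J = [[-2·x, 2·z, 2·y + 3], [0, z - 2, y], [2·y, 2·x - 5·z + 2·exp(y), -5·y]].
At the point, J = [[6.000, 5.000, -1.000], [0.000, 0.500, -2.000], [-4.000, -18.22933, 10.000]] (det J = -150.75195).
Solving J·Δ = −F gives Δ = (1.075, 1.905, 0.476).
Then the next iterate is (x, y, z)₁ = (-1.925, -0.095, 2.976).

(-1.925, -0.095, 2.976)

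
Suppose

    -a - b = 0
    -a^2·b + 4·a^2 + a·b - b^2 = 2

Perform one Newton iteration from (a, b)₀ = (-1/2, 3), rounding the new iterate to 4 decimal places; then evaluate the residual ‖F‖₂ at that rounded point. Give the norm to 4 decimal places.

At (-1/2, 3): F = (-2.5000, -12.2500).
Jacobian J = [[-1, -1], [-2·a·b + 8·a + b, -a^2 + a - 2·b]].
At the point, J = [[-1.0000, -1.0000], [2.0000, -6.7500]] (det J = 8.7500).
Solving J·Δ = −F gives Δ = (-0.5286, -1.9714).
Then the next iterate is (a, b)₁ = (-1.0286, 1.0286).
Re-evaluating at (-1.0286, 1.0286): F = (0.0000, -0.972241), so ‖F‖₂ = 0.9722.

0.9722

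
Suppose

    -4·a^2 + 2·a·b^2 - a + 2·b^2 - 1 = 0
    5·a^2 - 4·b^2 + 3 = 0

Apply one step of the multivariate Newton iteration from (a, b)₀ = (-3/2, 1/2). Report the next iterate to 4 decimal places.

(-0.7090, 0.8463)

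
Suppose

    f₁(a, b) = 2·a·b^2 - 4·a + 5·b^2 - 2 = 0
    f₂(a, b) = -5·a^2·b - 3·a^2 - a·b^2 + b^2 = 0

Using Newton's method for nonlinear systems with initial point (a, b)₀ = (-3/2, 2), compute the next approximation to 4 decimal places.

(-1.0123, 0.2561)

At (-3/2, 2): F = (12.0000, -19.2500).
Jacobian J = [[2·b^2 - 4, 4·a·b + 10·b], [-10·a·b - 6·a - b^2, -5·a^2 - 2·a·b + 2·b]].
At the point, J = [[4.0000, 8.0000], [35.0000, -1.2500]] (det J = -285.0000).
Solving J·Δ = −F gives Δ = (0.4877, -1.7439).
Then the next iterate is (a, b)₁ = (-1.0123, 0.2561).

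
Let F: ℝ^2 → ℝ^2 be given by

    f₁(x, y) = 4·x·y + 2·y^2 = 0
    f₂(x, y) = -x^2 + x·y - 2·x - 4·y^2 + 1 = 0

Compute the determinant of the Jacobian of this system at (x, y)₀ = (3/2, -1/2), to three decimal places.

J = [[4·y, 4·x + 4·y], [-2·x + y - 2, x - 8·y]].
At the point, J = [[-2.000, 4.000], [-5.500, 5.500]].
det J = 11.000.

11.000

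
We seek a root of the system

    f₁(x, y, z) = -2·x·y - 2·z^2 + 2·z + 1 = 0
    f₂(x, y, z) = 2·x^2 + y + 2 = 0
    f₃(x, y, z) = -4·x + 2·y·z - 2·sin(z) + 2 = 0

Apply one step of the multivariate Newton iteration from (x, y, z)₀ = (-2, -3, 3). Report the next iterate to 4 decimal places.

At (-2, -3, 3): F = (-23.0000, 7.0000, -8.282240).
Jacobian J = [[-2·y, -2·x, -4·z + 2], [4·x, 1, 0], [-4, 2·z, 2·y - 2·cos(z)]].
At the point, J = [[6.0000, 4.0000, -10.0000], [-8.0000, 1.0000, 0.0000], [-4.0000, 6.0000, -4.020015]] (det J = 287.239430).
Solving J·Δ = −F gives Δ = (1.0368, 1.2942, -1.1603).
Then the next iterate is (x, y, z)₁ = (-0.9632, -1.7058, 1.8397).

(-0.9632, -1.7058, 1.8397)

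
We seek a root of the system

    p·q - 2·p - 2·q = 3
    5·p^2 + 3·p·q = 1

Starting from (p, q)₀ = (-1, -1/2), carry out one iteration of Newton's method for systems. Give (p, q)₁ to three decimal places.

(-0.444, -0.796)

At (-1, -1/2): F = (0.500, 5.500).
Jacobian J = [[q - 2, p - 2], [10·p + 3·q, 3·p]].
At the point, J = [[-2.500, -3.000], [-11.500, -3.000]] (det J = -27.000).
Solving J·Δ = −F gives Δ = (0.556, -0.296).
Then the next iterate is (p, q)₁ = (-0.444, -0.796).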